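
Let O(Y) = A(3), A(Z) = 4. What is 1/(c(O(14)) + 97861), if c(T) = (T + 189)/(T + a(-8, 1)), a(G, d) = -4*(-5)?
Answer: 24/2348857 ≈ 1.0218e-5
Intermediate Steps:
a(G, d) = 20
O(Y) = 4
c(T) = (189 + T)/(20 + T) (c(T) = (T + 189)/(T + 20) = (189 + T)/(20 + T))
1/(c(O(14)) + 97861) = 1/((189 + 4)/(20 + 4) + 97861) = 1/(193/24 + 97861) = 1/(2348857/24) = 24/2348857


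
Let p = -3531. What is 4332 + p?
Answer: 801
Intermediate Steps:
4332 + p = 4332 - 3531 = 801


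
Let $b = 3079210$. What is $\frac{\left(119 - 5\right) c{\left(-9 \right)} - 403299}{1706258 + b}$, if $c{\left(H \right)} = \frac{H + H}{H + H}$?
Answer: $- \frac{134395}{1595156} \approx -0.084252$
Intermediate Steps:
$c{\left(H \right)} = 1$ ($c{\left(H \right)} = \frac{2 H}{2 H} = 2 H \frac{1}{2 H} = 1$)
$\frac{\left(119 - 5\right) c{\left(-9 \right)} - 403299}{1706258 + b} = \frac{\left(119 - 5\right) 1 - 403299}{1706258 + 3079210} = \frac{114 \cdot 1 - 403299}{4785468} = \left(114 - 403299\right) \frac{1}{4785468} = \left(-403185\right) \frac{1}{4785468} = - \frac{134395}{1595156}$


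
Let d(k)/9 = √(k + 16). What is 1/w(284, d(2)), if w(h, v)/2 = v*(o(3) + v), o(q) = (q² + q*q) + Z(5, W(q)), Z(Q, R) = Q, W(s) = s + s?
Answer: 1/1858 - 23*√2/100332 ≈ 0.00021402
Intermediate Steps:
W(s) = 2*s
d(k) = 9*√(16 + k) (d(k) = 9*√(k + 16) = 9*√(16 + k))
o(q) = 5 + 2*q² (o(q) = (q² + q*q) + 5 = (q² + q²) + 5 = 2*q² + 5 = 5 + 2*q²)
w(h, v) = 2*v*(23 + v) (w(h, v) = 2*(v*((5 + 2*3²) + v)) = 2*(v*((5 + 2*9) + v)) = 2*(v*((5 + 18) + v)) = 2*(v*(23 + v)) = 2*v*(23 + v))
1/w(284, d(2)) = 1/(2*(9*√(16 + 2))*(23 + 9*√(16 + 2))) = 1/(2*(9*√18)*(23 + 9*√18)) = 1/(2*(9*(3*√2))*(23 + 9*(3*√2))) = 1/(2*(27*√2)*(23 + 27*√2)) = 1/(54*√2*(23 + 27*√2)) = √2/(108*(23 + 27*√2))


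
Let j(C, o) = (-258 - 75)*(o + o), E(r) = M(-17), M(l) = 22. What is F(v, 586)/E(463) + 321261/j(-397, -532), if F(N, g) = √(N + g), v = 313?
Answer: 107087/118104 + √899/22 ≈ 2.2696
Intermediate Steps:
E(r) = 22
j(C, o) = -666*o
F(v, 586)/E(463) + 321261/j(-397, -532) = √(313 + 586)/22 + 321261/((-666*(-532))) = √899*(1/22) + 321261/354312 = √899/22 + 321261*(1/354312) = √899/22 + 107087/118104 = 107087/118104 + √899/22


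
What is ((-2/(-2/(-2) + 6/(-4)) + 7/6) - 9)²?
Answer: 529/36 ≈ 14.694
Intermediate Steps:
((-2/(-2/(-2) + 6/(-4)) + 7/6) - 9)² = ((-2/(-2*(-½) + 6*(-¼)) + 7*(⅙)) - 9)² = ((-2/(1 - 3/2) + 7/6) - 9)² = ((-2/(-½) + 7/6) - 9)² = ((-2*(-2) + 7/6) - 9)² = ((4 + 7/6) - 9)² = (31/6 - 9)² = (-23/6)² = 529/36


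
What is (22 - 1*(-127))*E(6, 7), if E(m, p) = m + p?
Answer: 1937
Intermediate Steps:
(22 - 1*(-127))*E(6, 7) = (22 - 1*(-127))*(6 + 7) = (22 + 127)*13 = 149*13 = 1937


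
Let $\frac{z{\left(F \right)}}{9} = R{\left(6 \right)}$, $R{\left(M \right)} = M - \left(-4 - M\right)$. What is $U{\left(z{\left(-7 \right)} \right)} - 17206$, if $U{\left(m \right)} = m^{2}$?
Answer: $3530$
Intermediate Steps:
$R{\left(M \right)} = 4 + 2 M$ ($R{\left(M \right)} = M + \left(4 + M\right) = 4 + 2 M$)
$z{\left(F \right)} = 144$ ($z{\left(F \right)} = 9 \left(4 + 2 \cdot 6\right) = 9 \left(4 + 12\right) = 9 \cdot 16 = 144$)
$U{\left(z{\left(-7 \right)} \right)} - 17206 = 144^{2} - 17206 = 20736 - 17206 = 3530$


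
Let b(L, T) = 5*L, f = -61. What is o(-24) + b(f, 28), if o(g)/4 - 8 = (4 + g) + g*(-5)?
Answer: 127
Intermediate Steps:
o(g) = 48 - 16*g (o(g) = 32 + 4*((4 + g) + g*(-5)) = 32 + 4*((4 + g) - 5*g) = 32 + 4*(4 - 4*g) = 32 + (16 - 16*g) = 48 - 16*g)
o(-24) + b(f, 28) = (48 - 16*(-24)) + 5*(-61) = (48 + 384) - 305 = 432 - 305 = 127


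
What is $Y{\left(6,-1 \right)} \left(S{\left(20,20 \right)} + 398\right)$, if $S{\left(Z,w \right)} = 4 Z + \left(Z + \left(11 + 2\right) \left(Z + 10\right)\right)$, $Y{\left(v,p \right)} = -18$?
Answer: $-15984$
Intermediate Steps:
$S{\left(Z,w \right)} = 130 + 18 Z$ ($S{\left(Z,w \right)} = 4 Z + \left(Z + 13 \left(10 + Z\right)\right) = 4 Z + \left(Z + \left(130 + 13 Z\right)\right) = 4 Z + \left(130 + 14 Z\right) = 130 + 18 Z$)
$Y{\left(6,-1 \right)} \left(S{\left(20,20 \right)} + 398\right) = - 18 \left(\left(130 + 18 \cdot 20\right) + 398\right) = - 18 \left(\left(130 + 360\right) + 398\right) = - 18 \left(490 + 398\right) = \left(-18\right) 888 = -15984$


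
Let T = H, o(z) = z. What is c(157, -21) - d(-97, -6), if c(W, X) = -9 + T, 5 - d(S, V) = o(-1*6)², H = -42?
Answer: -20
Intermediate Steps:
T = -42
d(S, V) = -31 (d(S, V) = 5 - (-1*6)² = 5 - 1*(-6)² = 5 - 1*36 = 5 - 36 = -31)
c(W, X) = -51 (c(W, X) = -9 - 42 = -51)
c(157, -21) - d(-97, -6) = -51 - 1*(-31) = -51 + 31 = -20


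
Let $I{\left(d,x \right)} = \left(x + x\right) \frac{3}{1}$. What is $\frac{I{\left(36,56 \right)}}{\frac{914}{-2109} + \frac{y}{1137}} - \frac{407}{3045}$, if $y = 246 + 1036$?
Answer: $\frac{20439131261}{42237195} \approx 483.91$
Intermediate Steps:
$y = 1282$
$I{\left(d,x \right)} = 6 x$ ($I{\left(d,x \right)} = 2 x 3 \cdot 1 = 2 x 3 = 6 x$)
$\frac{I{\left(36,56 \right)}}{\frac{914}{-2109} + \frac{y}{1137}} - \frac{407}{3045} = \frac{6 \cdot 56}{\frac{914}{-2109} + \frac{1282}{1137}} - \frac{407}{3045} = \frac{336}{914 \left(- \frac{1}{2109}\right) + 1282 \cdot \frac{1}{1137}} - \frac{407}{3045} = \frac{336}{- \frac{914}{2109} + \frac{1282}{1137}} - \frac{407}{3045} = \frac{336}{\frac{554840}{799311}} - \frac{407}{3045} = 336 \cdot \frac{799311}{554840} - \frac{407}{3045} = \frac{33571062}{69355} - \frac{407}{3045} = \frac{20439131261}{42237195}$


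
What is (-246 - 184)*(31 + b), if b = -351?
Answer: 137600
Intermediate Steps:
(-246 - 184)*(31 + b) = (-246 - 184)*(31 - 351) = -430*(-320) = 137600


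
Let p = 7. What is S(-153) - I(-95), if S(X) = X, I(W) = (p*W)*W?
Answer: -63328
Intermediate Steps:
I(W) = 7*W² (I(W) = (7*W)*W = 7*W²)
S(-153) - I(-95) = -153 - 7*(-95)² = -153 - 7*9025 = -153 - 1*63175 = -153 - 63175 = -63328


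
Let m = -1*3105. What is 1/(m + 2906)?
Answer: -1/199 ≈ -0.0050251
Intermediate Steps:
m = -3105
1/(m + 2906) = 1/(-3105 + 2906) = 1/(-199) = -1/199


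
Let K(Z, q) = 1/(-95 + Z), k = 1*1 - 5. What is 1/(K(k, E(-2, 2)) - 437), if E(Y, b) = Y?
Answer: -99/43264 ≈ -0.0022883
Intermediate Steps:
k = -4 (k = 1 - 5 = -4)
1/(K(k, E(-2, 2)) - 437) = 1/(1/(-95 - 4) - 437) = 1/(1/(-99) - 437) = 1/(-1/99 - 437) = 1/(-43264/99) = -99/43264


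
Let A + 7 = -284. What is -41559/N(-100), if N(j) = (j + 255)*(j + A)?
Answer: 41559/60605 ≈ 0.68574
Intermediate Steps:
A = -291 (A = -7 - 284 = -291)
N(j) = (-291 + j)*(255 + j) (N(j) = (j + 255)*(j - 291) = (255 + j)*(-291 + j) = (-291 + j)*(255 + j))
-41559/N(-100) = -41559/(-74205 + (-100)**2 - 36*(-100)) = -41559/(-74205 + 10000 + 3600) = -41559/(-60605) = -41559*(-1/60605) = 41559/60605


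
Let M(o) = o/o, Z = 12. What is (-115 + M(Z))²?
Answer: 12996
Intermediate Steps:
M(o) = 1
(-115 + M(Z))² = (-115 + 1)² = (-114)² = 12996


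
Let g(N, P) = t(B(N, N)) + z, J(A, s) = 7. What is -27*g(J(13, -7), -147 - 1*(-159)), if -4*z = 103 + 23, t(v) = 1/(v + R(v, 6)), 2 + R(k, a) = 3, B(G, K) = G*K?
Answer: 21249/25 ≈ 849.96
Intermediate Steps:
R(k, a) = 1 (R(k, a) = -2 + 3 = 1)
t(v) = 1/(1 + v) (t(v) = 1/(v + 1) = 1/(1 + v))
z = -63/2 (z = -(103 + 23)/4 = -¼*126 = -63/2 ≈ -31.500)
g(N, P) = -63/2 + 1/(1 + N²) (g(N, P) = 1/(1 + N*N) - 63/2 = 1/(1 + N²) - 63/2 = -63/2 + 1/(1 + N²))
-27*g(J(13, -7), -147 - 1*(-159)) = -27*(-61 - 63*7²)/(2*(1 + 7²)) = -27*(-61 - 63*49)/(2*(1 + 49)) = -27*(-61 - 3087)/(2*50) = -27*(-3148)/(2*50) = -27*(-787/25) = 21249/25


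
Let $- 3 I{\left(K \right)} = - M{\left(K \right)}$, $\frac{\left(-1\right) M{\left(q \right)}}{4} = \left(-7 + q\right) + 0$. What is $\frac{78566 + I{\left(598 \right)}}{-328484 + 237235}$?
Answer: $- \frac{77778}{91249} \approx -0.85237$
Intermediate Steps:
$M{\left(q \right)} = 28 - 4 q$ ($M{\left(q \right)} = - 4 \left(\left(-7 + q\right) + 0\right) = - 4 \left(-7 + q\right) = 28 - 4 q$)
$I{\left(K \right)} = \frac{28}{3} - \frac{4 K}{3}$ ($I{\left(K \right)} = - \frac{\left(-1\right) \left(28 - 4 K\right)}{3} = - \frac{-28 + 4 K}{3} = \frac{28}{3} - \frac{4 K}{3}$)
$\frac{78566 + I{\left(598 \right)}}{-328484 + 237235} = \frac{78566 + \left(\frac{28}{3} - \frac{2392}{3}\right)}{-328484 + 237235} = \frac{78566 + \left(\frac{28}{3} - \frac{2392}{3}\right)}{-91249} = \left(78566 - 788\right) \left(- \frac{1}{91249}\right) = 77778 \left(- \frac{1}{91249}\right) = - \frac{77778}{91249}$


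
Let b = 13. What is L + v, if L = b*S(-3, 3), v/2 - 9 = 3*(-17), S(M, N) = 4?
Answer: -32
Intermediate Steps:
v = -84 (v = 18 + 2*(3*(-17)) = 18 + 2*(-51) = 18 - 102 = -84)
L = 52 (L = 13*4 = 52)
L + v = 52 - 84 = -32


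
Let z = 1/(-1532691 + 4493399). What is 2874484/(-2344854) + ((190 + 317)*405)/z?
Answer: 712761726342778618/1172427 ≈ 6.0794e+11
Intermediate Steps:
z = 1/2960708 ≈ 3.3776e-7
2874484/(-2344854) + ((190 + 317)*405)/z = 2874484/(-2344854) + ((190 + 317)*405)/(1/2960708) = 2874484*(-1/2344854) + (507*405)*2960708 = -1437242/1172427 + 205335*2960708 = -1437242/1172427 + 607936977180 = 712761726342778618/1172427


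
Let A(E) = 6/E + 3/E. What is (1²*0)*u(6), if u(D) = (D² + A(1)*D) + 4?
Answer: 0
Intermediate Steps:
A(E) = 9/E
u(D) = 4 + D² + 9*D (u(D) = (D² + (9/1)*D) + 4 = (D² + (9*1)*D) + 4 = (D² + 9*D) + 4 = 4 + D² + 9*D)
(1²*0)*u(6) = (1²*0)*(4 + 6² + 9*6) = (1*0)*(4 + 36 + 54) = 0*94 = 0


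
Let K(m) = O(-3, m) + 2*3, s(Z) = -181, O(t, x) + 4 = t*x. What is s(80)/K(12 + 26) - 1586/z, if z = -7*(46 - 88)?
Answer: -8887/2352 ≈ -3.7785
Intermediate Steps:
O(t, x) = -4 + t*x
K(m) = 2 - 3*m (K(m) = (-4 - 3*m) + 2*3 = (-4 - 3*m) + 6 = 2 - 3*m)
z = 294 (z = -7*(-42) = 294)
s(80)/K(12 + 26) - 1586/z = -181/(2 - 3*(12 + 26)) - 1586/294 = -181/(2 - 3*38) - 1586*1/294 = -181/(2 - 114) - 793/147 = -181/(-112) - 793/147 = -181*(-1/112) - 793/147 = 181/112 - 793/147 = -8887/2352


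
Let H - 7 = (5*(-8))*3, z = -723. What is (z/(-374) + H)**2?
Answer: 1725488521/139876 ≈ 12336.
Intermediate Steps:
H = -113 (H = 7 + (5*(-8))*3 = 7 - 40*3 = 7 - 120 = -113)
(z/(-374) + H)**2 = (-723/(-374) - 113)**2 = (-723*(-1/374) - 113)**2 = (723/374 - 113)**2 = (-41539/374)**2 = 1725488521/139876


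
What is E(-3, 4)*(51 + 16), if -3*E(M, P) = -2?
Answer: 134/3 ≈ 44.667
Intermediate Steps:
E(M, P) = ⅔ (E(M, P) = -⅓*(-2) = ⅔)
E(-3, 4)*(51 + 16) = 2*(51 + 16)/3 = (⅔)*67 = 134/3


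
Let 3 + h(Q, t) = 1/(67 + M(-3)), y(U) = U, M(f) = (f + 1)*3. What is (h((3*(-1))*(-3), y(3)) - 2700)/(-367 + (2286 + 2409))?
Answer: -82441/132004 ≈ -0.62453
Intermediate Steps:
M(f) = 3 + 3*f (M(f) = (1 + f)*3 = 3 + 3*f)
h(Q, t) = -182/61 (h(Q, t) = -3 + 1/(67 + (3 + 3*(-3))) = -3 + 1/(67 + (3 - 9)) = -3 + 1/(67 - 6) = -3 + 1/61 = -182/61)
(h((3*(-1))*(-3), y(3)) - 2700)/(-367 + (2286 + 2409)) = (-182/61 - 2700)/(-367 + (2286 + 2409)) = -164882/(61*(-367 + 4695)) = -164882/61/4328 = -164882/61*1/4328 = -82441/132004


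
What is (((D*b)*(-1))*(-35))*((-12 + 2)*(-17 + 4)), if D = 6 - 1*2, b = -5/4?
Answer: -22750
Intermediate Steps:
b = -5/4 (b = -5*1/4 = -5/4 ≈ -1.2500)
D = 4 (D = 6 - 2 = 4)
(((D*b)*(-1))*(-35))*((-12 + 2)*(-17 + 4)) = (((4*(-5/4))*(-1))*(-35))*((-12 + 2)*(-17 + 4)) = (-5*(-1)*(-35))*(-10*(-13)) = (5*(-35))*130 = -175*130 = -22750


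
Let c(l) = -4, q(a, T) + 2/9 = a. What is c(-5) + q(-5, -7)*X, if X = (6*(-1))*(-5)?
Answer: -482/3 ≈ -160.67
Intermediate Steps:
q(a, T) = -2/9 + a
X = 30 (X = -6*(-5) = 30)
c(-5) + q(-5, -7)*X = -4 + (-2/9 - 5)*30 = -4 - 47/9*30 = -4 - 470/3 = -482/3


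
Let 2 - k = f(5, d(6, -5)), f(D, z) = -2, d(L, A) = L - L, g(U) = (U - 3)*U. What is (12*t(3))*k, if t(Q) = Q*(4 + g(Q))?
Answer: 576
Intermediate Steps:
g(U) = U*(-3 + U) (g(U) = (-3 + U)*U = U*(-3 + U))
d(L, A) = 0
k = 4 (k = 2 - 1*(-2) = 2 + 2 = 4)
t(Q) = Q*(4 + Q*(-3 + Q))
(12*t(3))*k = (12*(3*(4 + 3*(-3 + 3))))*4 = (12*(3*(4 + 3*0)))*4 = (12*(3*(4 + 0)))*4 = (12*(3*4))*4 = (12*12)*4 = 144*4 = 576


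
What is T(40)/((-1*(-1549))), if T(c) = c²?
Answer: 1600/1549 ≈ 1.0329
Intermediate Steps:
T(40)/((-1*(-1549))) = 40²/((-1*(-1549))) = 1600/1549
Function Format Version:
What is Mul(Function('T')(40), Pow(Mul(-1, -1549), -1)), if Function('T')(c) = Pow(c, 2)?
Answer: Rational(1600, 1549) ≈ 1.0329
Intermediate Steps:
Mul(Function('T')(40), Pow(Mul(-1, -1549), -1)) = Mul(Pow(40, 2), Pow(Mul(-1, -1549), -1)) = Mul(1600, Pow(1549, -1)) = Mul(1600, Rational(1, 1549)) = Rational(1600, 1549)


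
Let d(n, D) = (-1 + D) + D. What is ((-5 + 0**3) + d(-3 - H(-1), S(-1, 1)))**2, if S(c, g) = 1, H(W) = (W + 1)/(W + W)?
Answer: 16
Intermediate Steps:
H(W) = (1 + W)/(2*W) (H(W) = (1 + W)/((2*W)) = (1 + W)*(1/(2*W)) = (1 + W)/(2*W))
d(n, D) = -1 + 2*D
((-5 + 0**3) + d(-3 - H(-1), S(-1, 1)))**2 = ((-5 + 0**3) + (-1 + 2*1))**2 = ((-5 + 0) + (-1 + 2))**2 = (-5 + 1)**2 = (-4)**2 = 16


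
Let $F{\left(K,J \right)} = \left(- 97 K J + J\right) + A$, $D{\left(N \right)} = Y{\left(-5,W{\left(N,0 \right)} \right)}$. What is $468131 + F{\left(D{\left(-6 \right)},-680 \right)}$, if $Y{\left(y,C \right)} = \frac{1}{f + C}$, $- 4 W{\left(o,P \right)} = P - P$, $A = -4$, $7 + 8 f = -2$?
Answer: $\frac{3679343}{9} \approx 4.0882 \cdot 10^{5}$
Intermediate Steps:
$f = - \frac{9}{8}$ ($f = - \frac{7}{8} + \frac{1}{8} \left(-2\right) = - \frac{7}{8} - \frac{1}{4} = - \frac{9}{8} \approx -1.125$)
$W{\left(o,P \right)} = 0$ ($W{\left(o,P \right)} = - \frac{P - P}{4} = \left(- \frac{1}{4}\right) 0 = 0$)
$Y{\left(y,C \right)} = \frac{1}{- \frac{9}{8} + C}$
$D{\left(N \right)} = - \frac{8}{9}$ ($D{\left(N \right)} = \frac{8}{-9 + 8 \cdot 0} = \frac{8}{-9 + 0} = \frac{8}{-9} = 8 \left(- \frac{1}{9}\right) = - \frac{8}{9}$)
$F{\left(K,J \right)} = -4 + J - 97 J K$ ($F{\left(K,J \right)} = \left(- 97 K J + J\right) - 4 = \left(- 97 J K + J\right) - 4 = \left(J - 97 J K\right) - 4 = -4 + J - 97 J K$)
$468131 + F{\left(D{\left(-6 \right)},-680 \right)} = 468131 - \left(684 + \frac{527680}{9}\right) = 468131 - \frac{533836}{9} = \frac{3679343}{9}$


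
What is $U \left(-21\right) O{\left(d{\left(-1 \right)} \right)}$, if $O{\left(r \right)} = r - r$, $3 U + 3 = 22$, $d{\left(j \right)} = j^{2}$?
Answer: $0$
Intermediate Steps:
$U = \frac{19}{3}$ ($U = -1 + \frac{1}{3} \cdot 22 = -1 + \frac{22}{3} = \frac{19}{3} \approx 6.3333$)
$O{\left(r \right)} = 0$
$U \left(-21\right) O{\left(d{\left(-1 \right)} \right)} = \frac{19}{3} \left(-21\right) 0 = \left(-133\right) 0 = 0$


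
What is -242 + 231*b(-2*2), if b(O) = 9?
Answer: 1837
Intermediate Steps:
-242 + 231*b(-2*2) = -242 + 231*9 = -242 + 2079 = 1837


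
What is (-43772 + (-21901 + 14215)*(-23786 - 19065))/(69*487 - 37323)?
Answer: -164654507/1860 ≈ -88524.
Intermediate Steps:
(-43772 + (-21901 + 14215)*(-23786 - 19065))/(69*487 - 37323) = (-43772 - 7686*(-42851))/(33603 - 37323) = (-43772 + 329352786)/(-3720) = 329309014*(-1/3720) = -164654507/1860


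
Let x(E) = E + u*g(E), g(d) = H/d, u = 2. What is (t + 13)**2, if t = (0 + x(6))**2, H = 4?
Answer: 361201/81 ≈ 4459.3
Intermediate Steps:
g(d) = 4/d
x(E) = E + 8/E (x(E) = E + 2*(4/E) = E + 8/E)
t = 484/9 (t = (0 + (6 + 8/6))**2 = (0 + (6 + 8*(1/6)))**2 = (0 + (6 + 4/3))**2 = (0 + 22/3)**2 = (22/3)**2 = 484/9 ≈ 53.778)
(t + 13)**2 = (484/9 + 13)**2 = (601/9)**2 = 361201/81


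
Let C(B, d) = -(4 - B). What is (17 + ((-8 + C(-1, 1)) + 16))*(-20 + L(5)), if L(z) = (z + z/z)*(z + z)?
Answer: 800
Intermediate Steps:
L(z) = 2*z*(1 + z) (L(z) = (z + 1)*(2*z) = (1 + z)*(2*z) = 2*z*(1 + z))
C(B, d) = -4 + B
(17 + ((-8 + C(-1, 1)) + 16))*(-20 + L(5)) = (17 + ((-8 + (-4 - 1)) + 16))*(-20 + 2*5*(1 + 5)) = (17 + ((-8 - 5) + 16))*(-20 + 2*5*6) = (17 + (-13 + 16))*(-20 + 60) = (17 + 3)*40 = 20*40 = 800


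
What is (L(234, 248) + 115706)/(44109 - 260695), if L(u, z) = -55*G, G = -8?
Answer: -58073/108293 ≈ -0.53626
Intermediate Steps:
L(u, z) = 440 (L(u, z) = -55*(-8) = 440)
(L(234, 248) + 115706)/(44109 - 260695) = (440 + 115706)/(44109 - 260695) = 116146/(-216586) = 116146*(-1/216586) = -58073/108293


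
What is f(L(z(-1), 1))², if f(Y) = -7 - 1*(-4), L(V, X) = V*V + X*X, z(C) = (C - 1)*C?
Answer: 9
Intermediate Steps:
z(C) = C*(-1 + C) (z(C) = (-1 + C)*C = C*(-1 + C))
L(V, X) = V² + X²
f(Y) = -3 (f(Y) = -7 + 4 = -3)
f(L(z(-1), 1))² = (-3)² = 9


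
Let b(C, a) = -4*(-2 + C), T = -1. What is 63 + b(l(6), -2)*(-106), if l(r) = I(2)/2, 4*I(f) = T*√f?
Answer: -785 - 53*√2 ≈ -859.95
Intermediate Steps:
I(f) = -√f/4 (I(f) = (-√f)/4 = -√f/4)
l(r) = -√2/8 (l(r) = -√2/4/2 = -√2/4*(½) = -√2/8)
b(C, a) = 8 - 4*C
63 + b(l(6), -2)*(-106) = 63 + (8 - (-1)*√2/2)*(-106) = 63 + (8 + √2/2)*(-106) = 63 + (-848 - 53*√2) = -785 - 53*√2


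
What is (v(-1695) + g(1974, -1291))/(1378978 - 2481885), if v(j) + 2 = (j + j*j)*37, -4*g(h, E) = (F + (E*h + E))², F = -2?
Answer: 151178670179/102596 ≈ 1.4735e+6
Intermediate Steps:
g(h, E) = -(-2 + E + E*h)²/4 (g(h, E) = -(-2 + (E*h + E))²/4 = -(-2 + (E + E*h))²/4 = -(-2 + E + E*h)²/4)
v(j) = -2 + 37*j + 37*j² (v(j) = -2 + (j + j*j)*37 = -2 + (j + j²)*37 = -2 + (37*j + 37*j²) = -2 + 37*j + 37*j²)
(v(-1695) + g(1974, -1291))/(1378978 - 2481885) = ((-2 + 37*(-1695) + 37*(-1695)²) - (-2 - 1291 - 1291*1974)²/4)/(1378978 - 2481885) = ((-2 - 62715 + 37*2873025) - (-2 - 1291 - 2548434)²/4)/(-1102907) = ((-2 - 62715 + 106301925) - ¼*(-2549727)²)*(-1/1102907) = (106239208 - ¼*6501107774529)*(-1/1102907) = (106239208 - 6501107774529/4)*(-1/1102907) = -6500682817697/4*(-1/1102907) = 151178670179/102596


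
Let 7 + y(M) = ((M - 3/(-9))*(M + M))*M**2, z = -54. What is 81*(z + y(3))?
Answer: 9639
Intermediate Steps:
y(M) = -7 + 2*M**3*(1/3 + M) (y(M) = -7 + ((M - 3/(-9))*(M + M))*M**2 = -7 + ((M - 3*(-1/9))*(2*M))*M**2 = -7 + ((M + 1/3)*(2*M))*M**2 = -7 + ((1/3 + M)*(2*M))*M**2 = -7 + (2*M*(1/3 + M))*M**2 = -7 + 2*M**3*(1/3 + M))
81*(z + y(3)) = 81*(-54 + (-7 + 2*3**4 + (2/3)*3**3)) = 81*(-54 + (-7 + 2*81 + (2/3)*27)) = 81*(-54 + (-7 + 162 + 18)) = 81*(-54 + 173) = 81*119 = 9639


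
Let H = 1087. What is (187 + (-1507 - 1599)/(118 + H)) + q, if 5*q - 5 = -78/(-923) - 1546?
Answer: -10588346/85555 ≈ -123.76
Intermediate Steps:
q = -21881/71 (q = 1 + (-78/(-923) - 1546)/5 = 1 + (-78*(-1/923) - 1546)/5 = 1 + (6/71 - 1546)/5 = 1 + (⅕)*(-109760/71) = 1 - 21952/71 = -21881/71 ≈ -308.18)
(187 + (-1507 - 1599)/(118 + H)) + q = (187 + (-1507 - 1599)/(118 + 1087)) - 21881/71 = (187 - 3106/1205) - 21881/71 = 222229/1205 - 21881/71 = -10588346/85555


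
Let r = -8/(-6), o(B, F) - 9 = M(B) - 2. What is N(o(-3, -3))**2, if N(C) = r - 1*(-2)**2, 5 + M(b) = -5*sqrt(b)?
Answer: 64/9 ≈ 7.1111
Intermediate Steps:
M(b) = -5 - 5*sqrt(b)
o(B, F) = 2 - 5*sqrt(B) (o(B, F) = 9 + ((-5 - 5*sqrt(B)) - 2) = 9 + (-7 - 5*sqrt(B)) = 2 - 5*sqrt(B))
r = 4/3 (r = -8*(-1/6) = 4/3 ≈ 1.3333)
N(C) = -8/3 (N(C) = 4/3 - 1*(-2)**2 = 4/3 - 1*4 = 4/3 - 4 = -8/3)
N(o(-3, -3))**2 = (-8/3)**2 = 64/9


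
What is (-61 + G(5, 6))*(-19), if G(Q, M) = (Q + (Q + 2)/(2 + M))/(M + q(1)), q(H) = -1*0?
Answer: 54739/48 ≈ 1140.4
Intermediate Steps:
q(H) = 0
G(Q, M) = (Q + (2 + Q)/(2 + M))/M (G(Q, M) = (Q + (Q + 2)/(2 + M))/(M + 0) = (Q + (2 + Q)/(2 + M))/M)
(-61 + G(5, 6))*(-19) = (-61 + (2 + 3*5 + 6*5)/(6*(2 + 6)))*(-19) = (-61 + (⅙)*(2 + 15 + 30)/8)*(-19) = (-61 + (⅙)*(⅛)*47)*(-19) = (-61 + 47/48)*(-19) = -2881/48*(-19) = 54739/48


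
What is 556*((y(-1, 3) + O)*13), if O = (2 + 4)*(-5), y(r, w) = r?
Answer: -224068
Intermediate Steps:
O = -30 (O = 6*(-5) = -30)
556*((y(-1, 3) + O)*13) = 556*((-1 - 30)*13) = 556*(-31*13) = 556*(-403) = -224068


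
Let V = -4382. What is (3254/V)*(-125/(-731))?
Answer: -203375/1601621 ≈ -0.12698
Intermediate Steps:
(3254/V)*(-125/(-731)) = (3254/(-4382))*(-125/(-731)) = (3254*(-1/4382))*(-125*(-1/731)) = -1627/2191*125/731 = -203375/1601621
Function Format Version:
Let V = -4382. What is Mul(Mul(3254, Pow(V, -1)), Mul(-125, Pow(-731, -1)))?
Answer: Rational(-203375, 1601621) ≈ -0.12698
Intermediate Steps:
Mul(Mul(3254, Pow(V, -1)), Mul(-125, Pow(-731, -1))) = Mul(Mul(3254, Pow(-4382, -1)), Mul(-125, Pow(-731, -1))) = Mul(Mul(3254, Rational(-1, 4382)), Mul(-125, Rational(-1, 731))) = Mul(Rational(-1627, 2191), Rational(125, 731)) = Rational(-203375, 1601621)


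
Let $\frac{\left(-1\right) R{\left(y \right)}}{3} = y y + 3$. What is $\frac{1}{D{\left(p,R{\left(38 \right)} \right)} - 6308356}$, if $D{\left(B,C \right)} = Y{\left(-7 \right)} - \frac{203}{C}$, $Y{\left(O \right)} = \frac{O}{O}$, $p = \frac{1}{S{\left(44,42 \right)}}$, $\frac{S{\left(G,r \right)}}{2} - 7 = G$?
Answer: $- \frac{4341}{27384568852} \approx -1.5852 \cdot 10^{-7}$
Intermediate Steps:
$S{\left(G,r \right)} = 14 + 2 G$
$R{\left(y \right)} = -9 - 3 y^{2}$ ($R{\left(y \right)} = - 3 \left(y y + 3\right) = - 3 \left(y^{2} + 3\right) = - 3 \left(3 + y^{2}\right) = -9 - 3 y^{2}$)
$p = \frac{1}{102}$ ($p = \frac{1}{14 + 2 \cdot 44} = \frac{1}{14 + 88} = \frac{1}{102} \approx 0.0098039$)
$Y{\left(O \right)} = 1$
$D{\left(B,C \right)} = 1 - \frac{203}{C}$
$\frac{1}{D{\left(p,R{\left(38 \right)} \right)} - 6308356} = \frac{1}{\frac{-203 - \left(9 + 3 \cdot 38^{2}\right)}{-9 - 3 \cdot 38^{2}} - 6308356} = \frac{1}{\frac{-203 - 4341}{-9 - 4332} - 6308356} = \frac{1}{\frac{-203 - 4341}{-4341} - 6308356} = \frac{1}{\left(- \frac{1}{4341}\right) \left(-4544\right) - 6308356} = \frac{1}{\frac{4544}{4341} - 6308356} = \frac{1}{- \frac{27384568852}{4341}} = - \frac{4341}{27384568852}$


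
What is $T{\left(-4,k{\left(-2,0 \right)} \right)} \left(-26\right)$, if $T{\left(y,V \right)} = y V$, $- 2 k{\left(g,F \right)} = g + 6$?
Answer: $-208$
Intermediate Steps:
$k{\left(g,F \right)} = -3 - \frac{g}{2}$ ($k{\left(g,F \right)} = - \frac{g + 6}{2} = - \frac{6 + g}{2} = -3 - \frac{g}{2}$)
$T{\left(y,V \right)} = V y$
$T{\left(-4,k{\left(-2,0 \right)} \right)} \left(-26\right) = \left(-3 - -1\right) \left(-4\right) \left(-26\right) = \left(-3 + 1\right) \left(-4\right) \left(-26\right) = \left(-2\right) \left(-4\right) \left(-26\right) = 8 \left(-26\right) = -208$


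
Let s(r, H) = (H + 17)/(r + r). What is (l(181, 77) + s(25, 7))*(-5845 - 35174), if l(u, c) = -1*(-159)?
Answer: -163542753/25 ≈ -6.5417e+6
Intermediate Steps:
l(u, c) = 159
s(r, H) = (17 + H)/(2*r) (s(r, H) = (17 + H)/((2*r)) = (17 + H)*(1/(2*r)) = (17 + H)/(2*r))
(l(181, 77) + s(25, 7))*(-5845 - 35174) = (159 + (1/2)*(17 + 7)/25)*(-5845 - 35174) = (159 + (1/2)*(1/25)*24)*(-41019) = (159 + 12/25)*(-41019) = (3987/25)*(-41019) = -163542753/25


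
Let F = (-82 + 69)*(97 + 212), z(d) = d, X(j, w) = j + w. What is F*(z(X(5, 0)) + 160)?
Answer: -662805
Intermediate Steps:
F = -4017 (F = -13*309 = -4017)
F*(z(X(5, 0)) + 160) = -4017*((5 + 0) + 160) = -4017*(5 + 160) = -4017*165 = -662805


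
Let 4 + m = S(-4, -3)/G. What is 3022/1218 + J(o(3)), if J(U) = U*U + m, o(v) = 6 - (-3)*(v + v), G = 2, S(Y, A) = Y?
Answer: 348641/609 ≈ 572.48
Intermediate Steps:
m = -6 (m = -4 - 4/2 = -4 - 4*½ = -4 - 2 = -6)
o(v) = 6 + 6*v (o(v) = 6 - (-3)*2*v = 6 - (-6)*v = 6 + 6*v)
J(U) = -6 + U² (J(U) = U*U - 6 = U² - 6 = -6 + U²)
3022/1218 + J(o(3)) = 3022/1218 + (-6 + (6 + 6*3)²) = 3022*(1/1218) + (-6 + (6 + 18)²) = 1511/609 + (-6 + 24²) = 1511/609 + (-6 + 576) = 1511/609 + 570 = 348641/609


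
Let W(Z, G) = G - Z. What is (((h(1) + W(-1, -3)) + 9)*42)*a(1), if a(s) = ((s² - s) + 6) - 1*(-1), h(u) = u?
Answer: 2352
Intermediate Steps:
a(s) = 7 + s² - s (a(s) = (6 + s² - s) + 1 = 7 + s² - s)
(((h(1) + W(-1, -3)) + 9)*42)*a(1) = (((1 + (-3 - 1*(-1))) + 9)*42)*(7 + 1² - 1*1) = (((1 + (-3 + 1)) + 9)*42)*(7 + 1 - 1) = (((1 - 2) + 9)*42)*7 = ((-1 + 9)*42)*7 = (8*42)*7 = 336*7 = 2352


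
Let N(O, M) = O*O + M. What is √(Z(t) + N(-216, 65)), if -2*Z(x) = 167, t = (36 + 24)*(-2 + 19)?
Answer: 5*√7462/2 ≈ 215.96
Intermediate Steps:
N(O, M) = M + O² (N(O, M) = O² + M = M + O²)
t = 1020 (t = 60*17 = 1020)
Z(x) = -167/2 (Z(x) = -½*167 = -167/2)
√(Z(t) + N(-216, 65)) = √(-167/2 + (65 + (-216)²)) = √(-167/2 + (65 + 46656)) = √(-167/2 + 46721) = √(93275/2) = 5*√7462/2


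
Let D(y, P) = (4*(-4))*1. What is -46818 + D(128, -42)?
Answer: -46834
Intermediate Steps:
D(y, P) = -16 (D(y, P) = -16*1 = -16)
-46818 + D(128, -42) = -46818 - 16 = -46834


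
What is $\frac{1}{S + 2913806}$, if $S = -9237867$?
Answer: $- \frac{1}{6324061} \approx -1.5813 \cdot 10^{-7}$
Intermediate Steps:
$\frac{1}{S + 2913806} = \frac{1}{-9237867 + 2913806} = \frac{1}{-6324061} = - \frac{1}{6324061}$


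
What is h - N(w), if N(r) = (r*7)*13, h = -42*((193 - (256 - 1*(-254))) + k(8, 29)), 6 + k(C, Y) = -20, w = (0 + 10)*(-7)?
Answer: 20776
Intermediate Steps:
w = -70 (w = 10*(-7) = -70)
k(C, Y) = -26 (k(C, Y) = -6 - 20 = -26)
h = 14406 (h = -42*((193 - (256 - 1*(-254))) - 26) = -42*((193 - (256 + 254)) - 26) = -42*((193 - 1*510) - 26) = -42*((193 - 510) - 26) = -42*(-317 - 26) = -42*(-343) = 14406)
N(r) = 91*r (N(r) = (7*r)*13 = 91*r)
h - N(w) = 14406 - 91*(-70) = 14406 - 1*(-6370) = 14406 + 6370 = 20776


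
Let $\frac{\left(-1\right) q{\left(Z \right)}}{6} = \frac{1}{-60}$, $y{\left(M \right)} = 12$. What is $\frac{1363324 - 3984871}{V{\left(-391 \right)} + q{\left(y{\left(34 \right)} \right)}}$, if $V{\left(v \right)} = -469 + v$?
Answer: $\frac{26215470}{8599} \approx 3048.7$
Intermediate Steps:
$q{\left(Z \right)} = \frac{1}{10}$ ($q{\left(Z \right)} = - \frac{6}{-60} = \left(-6\right) \left(- \frac{1}{60}\right) = \frac{1}{10}$)
$\frac{1363324 - 3984871}{V{\left(-391 \right)} + q{\left(y{\left(34 \right)} \right)}} = \frac{1363324 - 3984871}{\left(-469 - 391\right) + \frac{1}{10}} = - \frac{2621547}{-860 + \frac{1}{10}} = - \frac{2621547}{- \frac{8599}{10}} = \left(-2621547\right) \left(- \frac{10}{8599}\right) = \frac{26215470}{8599}$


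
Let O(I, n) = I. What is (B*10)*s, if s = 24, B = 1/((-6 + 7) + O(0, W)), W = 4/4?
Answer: 240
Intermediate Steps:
W = 1 (W = 4*(¼) = 1)
B = 1 (B = 1/((-6 + 7) + 0) = 1/(1 + 0) = 1/1 = 1)
(B*10)*s = (1*10)*24 = 10*24 = 240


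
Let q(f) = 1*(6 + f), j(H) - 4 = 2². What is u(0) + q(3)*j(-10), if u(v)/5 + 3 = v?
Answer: 57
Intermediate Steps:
j(H) = 8 (j(H) = 4 + 2² = 4 + 4 = 8)
q(f) = 6 + f
u(v) = -15 + 5*v
u(0) + q(3)*j(-10) = (-15 + 5*0) + (6 + 3)*8 = (-15 + 0) + 9*8 = -15 + 72 = 57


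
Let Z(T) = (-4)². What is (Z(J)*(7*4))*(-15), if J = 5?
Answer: -6720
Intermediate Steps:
Z(T) = 16
(Z(J)*(7*4))*(-15) = (16*(7*4))*(-15) = (16*28)*(-15) = 448*(-15) = -6720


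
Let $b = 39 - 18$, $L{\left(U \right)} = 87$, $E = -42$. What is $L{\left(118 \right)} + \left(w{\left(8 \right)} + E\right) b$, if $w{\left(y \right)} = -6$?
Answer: $-921$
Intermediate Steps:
$b = 21$
$L{\left(118 \right)} + \left(w{\left(8 \right)} + E\right) b = 87 + \left(-6 - 42\right) 21 = 87 - 1008 = -921$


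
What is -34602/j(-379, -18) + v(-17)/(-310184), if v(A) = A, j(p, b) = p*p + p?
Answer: -255489317/1058037624 ≈ -0.24147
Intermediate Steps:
j(p, b) = p + p**2 (j(p, b) = p**2 + p = p + p**2)
-34602/j(-379, -18) + v(-17)/(-310184) = -34602*(-1/(379*(1 - 379))) - 17/(-310184) = -34602/((-379*(-378))) - 17*(-1/310184) = -34602/143262 + 17/310184 = -34602*1/143262 + 17/310184 = -5767/23877 + 17/310184 = -255489317/1058037624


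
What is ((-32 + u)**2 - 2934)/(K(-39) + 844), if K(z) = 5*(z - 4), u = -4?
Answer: -1638/629 ≈ -2.6041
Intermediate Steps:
K(z) = -20 + 5*z (K(z) = 5*(-4 + z) = -20 + 5*z)
((-32 + u)**2 - 2934)/(K(-39) + 844) = ((-32 - 4)**2 - 2934)/((-20 + 5*(-39)) + 844) = ((-36)**2 - 2934)/((-20 - 195) + 844) = (1296 - 2934)/(-215 + 844) = -1638/629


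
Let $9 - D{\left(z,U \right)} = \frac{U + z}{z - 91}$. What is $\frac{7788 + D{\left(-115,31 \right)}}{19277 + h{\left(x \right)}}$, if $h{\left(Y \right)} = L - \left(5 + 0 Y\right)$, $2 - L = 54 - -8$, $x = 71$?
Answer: $\frac{267683}{659612} \approx 0.40582$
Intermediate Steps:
$L = -60$ ($L = 2 - \left(54 - -8\right) = 2 - \left(54 + 8\right) = 2 - 62 = -60$)
$h{\left(Y \right)} = -65$ ($h{\left(Y \right)} = -60 - \left(5 + 0 Y\right) = -60 + \left(-5 + 0\right) = -60 - 5 = -65$)
$D{\left(z,U \right)} = 9 - \frac{U + z}{-91 + z}$ ($D{\left(z,U \right)} = 9 - \frac{U + z}{z - 91} = 9 - \frac{U + z}{-91 + z}$)
$\frac{7788 + D{\left(-115,31 \right)}}{19277 + h{\left(x \right)}} = \frac{7788 + \frac{-819 - 31 + 8 \left(-115\right)}{-91 - 115}}{19277 - 65} = \frac{7788 + \frac{-819 - 31 - 920}{-206}}{19212} = \left(7788 - - \frac{885}{103}\right) \frac{1}{19212} = \left(7788 + \frac{885}{103}\right) \frac{1}{19212} = \frac{803049}{103} \cdot \frac{1}{19212} = \frac{267683}{659612}$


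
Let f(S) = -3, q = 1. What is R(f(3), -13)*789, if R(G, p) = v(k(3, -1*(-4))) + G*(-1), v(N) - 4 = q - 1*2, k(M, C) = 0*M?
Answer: 4734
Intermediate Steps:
k(M, C) = 0
v(N) = 3 (v(N) = 4 + (1 - 1*2) = 4 + (1 - 2) = 4 - 1 = 3)
R(G, p) = 3 - G (R(G, p) = 3 + G*(-1) = 3 - G)
R(f(3), -13)*789 = (3 - 1*(-3))*789 = (3 + 3)*789 = 6*789 = 4734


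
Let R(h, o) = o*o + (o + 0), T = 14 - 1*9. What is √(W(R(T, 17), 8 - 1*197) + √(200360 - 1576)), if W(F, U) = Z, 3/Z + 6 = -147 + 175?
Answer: √(66 + 3872*√3106)/22 ≈ 21.118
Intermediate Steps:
T = 5 (T = 14 - 9 = 5)
Z = 3/22 (Z = 3/(-6 + (-147 + 175)) = 3/(-6 + 28) = 3/22 ≈ 0.13636)
R(h, o) = o + o² (R(h, o) = o² + o = o + o²)
W(F, U) = 3/22
√(W(R(T, 17), 8 - 1*197) + √(200360 - 1576)) = √(3/22 + √(200360 - 1576)) = √(3/22 + √198784) = √(3/22 + 8*√3106)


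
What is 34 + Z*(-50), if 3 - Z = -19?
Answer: -1066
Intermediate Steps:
Z = 22 (Z = 3 - 1*(-19) = 3 + 19 = 22)
34 + Z*(-50) = 34 + 22*(-50) = 34 - 1100 = -1066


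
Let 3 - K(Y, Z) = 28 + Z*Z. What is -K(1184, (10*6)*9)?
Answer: 291625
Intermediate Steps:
K(Y, Z) = -25 - Z**2 (K(Y, Z) = 3 - (28 + Z*Z) = 3 - (28 + Z**2) = 3 + (-28 - Z**2) = -25 - Z**2)
-K(1184, (10*6)*9) = -(-25 - ((10*6)*9)**2) = -(-25 - (60*9)**2) = -(-25 - 1*540**2) = -(-25 - 1*291600) = -(-25 - 291600) = -1*(-291625) = 291625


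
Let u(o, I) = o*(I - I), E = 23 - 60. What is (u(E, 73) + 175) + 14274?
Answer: 14449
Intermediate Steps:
E = -37
u(o, I) = 0 (u(o, I) = o*0 = 0)
(u(E, 73) + 175) + 14274 = (0 + 175) + 14274 = 175 + 14274 = 14449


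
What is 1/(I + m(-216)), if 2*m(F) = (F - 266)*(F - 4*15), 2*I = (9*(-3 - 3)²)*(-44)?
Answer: 1/59388 ≈ 1.6838e-5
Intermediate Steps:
I = -7128 (I = ((9*(-3 - 3)²)*(-44))/2 = ((9*(-6)²)*(-44))/2 = ((9*36)*(-44))/2 = (324*(-44))/2 = (½)*(-14256) = -7128)
m(F) = (-266 + F)*(-60 + F)/2 (m(F) = ((F - 266)*(F - 4*15))/2 = ((-266 + F)*(F - 60))/2 = ((-266 + F)*(-60 + F))/2 = (-266 + F)*(-60 + F)/2)
1/(I + m(-216)) = 1/(-7128 + (7980 + (½)*(-216)² - 163*(-216))) = 1/(-7128 + (7980 + (½)*46656 + 35208)) = 1/(-7128 + (7980 + 23328 + 35208)) = 1/(-7128 + 66516) = 1/59388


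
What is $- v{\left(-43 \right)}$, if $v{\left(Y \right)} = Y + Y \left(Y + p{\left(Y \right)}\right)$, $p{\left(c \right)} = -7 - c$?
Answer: $-258$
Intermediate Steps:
$v{\left(Y \right)} = - 6 Y$ ($v{\left(Y \right)} = Y + Y \left(Y - \left(7 + Y\right)\right) = Y + Y \left(-7\right) = Y - 7 Y = - 6 Y$)
$- v{\left(-43 \right)} = - \left(-6\right) \left(-43\right) = \left(-1\right) 258 = -258$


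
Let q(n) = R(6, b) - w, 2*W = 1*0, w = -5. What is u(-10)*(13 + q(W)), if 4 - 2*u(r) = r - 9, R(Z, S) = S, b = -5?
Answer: 299/2 ≈ 149.50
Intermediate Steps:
W = 0 (W = (1*0)/2 = (½)*0 = 0)
q(n) = 0 (q(n) = -5 - 1*(-5) = -5 + 5 = 0)
u(r) = 13/2 - r/2 (u(r) = 2 - (r - 9)/2 = 2 - (-9 + r)/2 = 2 + (9/2 - r/2) = 13/2 - r/2)
u(-10)*(13 + q(W)) = (13/2 - ½*(-10))*(13 + 0) = (13/2 + 5)*13 = (23/2)*13 = 299/2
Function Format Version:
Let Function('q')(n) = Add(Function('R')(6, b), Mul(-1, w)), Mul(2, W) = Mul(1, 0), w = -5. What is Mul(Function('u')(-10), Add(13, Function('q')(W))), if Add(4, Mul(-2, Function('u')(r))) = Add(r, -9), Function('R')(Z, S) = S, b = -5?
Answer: Rational(299, 2) ≈ 149.50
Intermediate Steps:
W = 0 (W = Mul(Rational(1, 2), Mul(1, 0)) = Mul(Rational(1, 2), 0) = 0)
Function('q')(n) = 0 (Function('q')(n) = Add(-5, Mul(-1, -5)) = Add(-5, 5) = 0)
Function('u')(r) = Add(Rational(13, 2), Mul(Rational(-1, 2), r)) (Function('u')(r) = Add(2, Mul(Rational(-1, 2), Add(r, -9))) = Add(2, Mul(Rational(-1, 2), Add(-9, r))) = Add(2, Add(Rational(9, 2), Mul(Rational(-1, 2), r))) = Add(Rational(13, 2), Mul(Rational(-1, 2), r)))
Mul(Function('u')(-10), Add(13, Function('q')(W))) = Mul(Add(Rational(13, 2), Mul(Rational(-1, 2), -10)), Add(13, 0)) = Mul(Add(Rational(13, 2), 5), 13) = Mul(Rational(23, 2), 13) = Rational(299, 2)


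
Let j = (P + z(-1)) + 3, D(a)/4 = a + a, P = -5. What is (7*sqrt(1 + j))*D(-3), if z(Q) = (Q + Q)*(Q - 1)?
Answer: -168*sqrt(3) ≈ -290.98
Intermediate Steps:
D(a) = 8*a (D(a) = 4*(a + a) = 4*(2*a) = 8*a)
z(Q) = 2*Q*(-1 + Q) (z(Q) = (2*Q)*(-1 + Q) = 2*Q*(-1 + Q))
j = 2 (j = (-5 + 2*(-1)*(-1 - 1)) + 3 = (-5 + 2*(-1)*(-2)) + 3 = (-5 + 4) + 3 = -1 + 3 = 2)
(7*sqrt(1 + j))*D(-3) = (7*sqrt(1 + 2))*(8*(-3)) = (7*sqrt(3))*(-24) = -168*sqrt(3)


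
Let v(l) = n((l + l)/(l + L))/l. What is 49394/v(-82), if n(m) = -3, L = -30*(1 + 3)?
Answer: 4050308/3 ≈ 1.3501e+6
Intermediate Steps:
L = -120 (L = -30*4 = -5*24 = -120)
v(l) = -3/l
49394/v(-82) = 49394/((-3/(-82))) = 49394/((-3*(-1/82))) = 49394/(3/82) = 49394*(82/3) = 4050308/3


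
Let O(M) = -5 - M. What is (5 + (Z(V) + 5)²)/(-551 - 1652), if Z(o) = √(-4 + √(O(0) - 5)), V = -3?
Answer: -5/2203 - (5 + √(-4 + I*√10))²/2203 ≈ -0.015167 - 0.011118*I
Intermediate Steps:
Z(o) = √(-4 + I*√10) (Z(o) = √(-4 + √((-5 - 1*0) - 5)) = √(-4 + √((-5 + 0) - 5)) = √(-4 + √(-5 - 5)) = √(-4 + √(-10)) = √(-4 + I*√10))
(5 + (Z(V) + 5)²)/(-551 - 1652) = (5 + (√(-4 + I*√10) + 5)²)/(-551 - 1652) = (5 + (5 + √(-4 + I*√10))²)/(-2203) = -(5 + (5 + √(-4 + I*√10))²)/2203 = -5/2203 - (5 + √(-4 + I*√10))²/2203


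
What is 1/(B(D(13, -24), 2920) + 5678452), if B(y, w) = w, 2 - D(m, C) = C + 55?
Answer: 1/5681372 ≈ 1.7601e-7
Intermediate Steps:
D(m, C) = -53 - C (D(m, C) = 2 - (C + 55) = 2 - (55 + C) = 2 + (-55 - C) = -53 - C)
1/(B(D(13, -24), 2920) + 5678452) = 1/(2920 + 5678452) = 1/5681372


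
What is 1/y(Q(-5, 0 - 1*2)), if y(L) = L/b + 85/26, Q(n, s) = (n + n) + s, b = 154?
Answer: 2002/6389 ≈ 0.31335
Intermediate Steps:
Q(n, s) = s + 2*n (Q(n, s) = 2*n + s = s + 2*n)
y(L) = 85/26 + L/154 (y(L) = L/154 + 85/26 = 85/26 + L/154)
1/y(Q(-5, 0 - 1*2)) = 1/(85/26 + ((0 - 1*2) + 2*(-5))/154) = 1/(85/26 + ((0 - 2) - 10)/154) = 1/(85/26 + (-2 - 10)/154) = 1/(85/26 + (1/154)*(-12)) = 1/(85/26 - 6/77) = 1/(6389/2002) = 2002/6389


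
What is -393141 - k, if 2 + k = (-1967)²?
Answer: -4262228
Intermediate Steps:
k = 3869087 (k = -2 + (-1967)² = -2 + 3869089 = 3869087)
-393141 - k = -393141 - 1*3869087 = -393141 - 3869087 = -4262228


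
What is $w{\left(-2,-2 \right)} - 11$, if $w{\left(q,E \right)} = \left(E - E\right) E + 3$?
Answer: $-8$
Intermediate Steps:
$w{\left(q,E \right)} = 3$ ($w{\left(q,E \right)} = 0 E + 3 = 0 + 3 = 3$)
$w{\left(-2,-2 \right)} - 11 = 3 - 11 = -8$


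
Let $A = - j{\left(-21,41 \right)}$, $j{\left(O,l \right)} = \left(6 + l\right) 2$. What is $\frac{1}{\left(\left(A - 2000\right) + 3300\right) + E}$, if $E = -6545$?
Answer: $- \frac{1}{5339} \approx -0.0001873$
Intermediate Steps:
$j{\left(O,l \right)} = 12 + 2 l$
$A = -94$ ($A = - (12 + 2 \cdot 41) = - (12 + 82) = \left(-1\right) 94 = -94$)
$\frac{1}{\left(\left(A - 2000\right) + 3300\right) + E} = \frac{1}{\left(\left(-94 - 2000\right) + 3300\right) - 6545} = \frac{1}{\left(-2094 + 3300\right) - 6545} = \frac{1}{1206 - 6545} = \frac{1}{-5339} = - \frac{1}{5339}$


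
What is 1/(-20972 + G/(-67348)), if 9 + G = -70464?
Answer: -67348/1412351783 ≈ -4.7685e-5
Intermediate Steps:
G = -70473 (G = -9 - 70464 = -70473)
1/(-20972 + G/(-67348)) = 1/(-20972 - 70473/(-67348)) = 1/(-20972 - 70473*(-1/67348)) = 1/(-20972 + 70473/67348) = 1/(-1412351783/67348) = -67348/1412351783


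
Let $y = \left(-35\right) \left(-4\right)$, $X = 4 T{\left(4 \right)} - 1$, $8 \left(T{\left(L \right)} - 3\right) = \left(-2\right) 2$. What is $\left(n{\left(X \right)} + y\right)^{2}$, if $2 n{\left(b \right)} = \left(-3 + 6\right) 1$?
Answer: $\frac{80089}{4} \approx 20022.0$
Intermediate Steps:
$T{\left(L \right)} = \frac{5}{2}$ ($T{\left(L \right)} = 3 + \frac{\left(-2\right) 2}{8} = 3 + \frac{1}{8} \left(-4\right) = 3 - \frac{1}{2} = \frac{5}{2}$)
$X = 9$ ($X = 4 \cdot \frac{5}{2} - 1 = 10 - 1 = 9$)
$y = 140$
$n{\left(b \right)} = \frac{3}{2}$ ($n{\left(b \right)} = \frac{\left(-3 + 6\right) 1}{2} = \frac{3 \cdot 1}{2} = \frac{1}{2} \cdot 3 = \frac{3}{2}$)
$\left(n{\left(X \right)} + y\right)^{2} = \left(\frac{3}{2} + 140\right)^{2} = \left(\frac{283}{2}\right)^{2} = \frac{80089}{4}$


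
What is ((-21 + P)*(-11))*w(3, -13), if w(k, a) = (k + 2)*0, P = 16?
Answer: 0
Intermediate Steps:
w(k, a) = 0 (w(k, a) = (2 + k)*0 = 0)
((-21 + P)*(-11))*w(3, -13) = ((-21 + 16)*(-11))*0 = -5*(-11)*0 = 55*0 = 0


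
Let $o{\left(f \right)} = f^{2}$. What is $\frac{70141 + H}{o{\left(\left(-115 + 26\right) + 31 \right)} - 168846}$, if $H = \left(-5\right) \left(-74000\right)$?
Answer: $- \frac{440141}{165482} \approx -2.6598$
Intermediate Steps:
$H = 370000$
$\frac{70141 + H}{o{\left(\left(-115 + 26\right) + 31 \right)} - 168846} = \frac{70141 + 370000}{\left(\left(-115 + 26\right) + 31\right)^{2} - 168846} = \frac{440141}{\left(-89 + 31\right)^{2} - 168846} = \frac{440141}{\left(-58\right)^{2} - 168846} = \frac{440141}{3364 - 168846} = \frac{440141}{-165482} = 440141 \left(- \frac{1}{165482}\right) = - \frac{440141}{165482}$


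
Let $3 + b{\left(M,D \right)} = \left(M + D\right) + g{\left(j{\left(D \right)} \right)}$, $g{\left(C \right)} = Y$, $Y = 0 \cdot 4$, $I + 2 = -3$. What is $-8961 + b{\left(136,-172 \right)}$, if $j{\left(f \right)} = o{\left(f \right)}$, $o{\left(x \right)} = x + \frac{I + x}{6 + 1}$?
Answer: $-9000$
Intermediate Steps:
$I = -5$ ($I = -2 - 3 = -5$)
$Y = 0$
$o{\left(x \right)} = - \frac{5}{7} + \frac{8 x}{7}$ ($o{\left(x \right)} = x + \frac{-5 + x}{6 + 1} = x + \frac{-5 + x}{7} = x + \left(-5 + x\right) \frac{1}{7} = x + \left(- \frac{5}{7} + \frac{x}{7}\right) = - \frac{5}{7} + \frac{8 x}{7}$)
$j{\left(f \right)} = - \frac{5}{7} + \frac{8 f}{7}$
$g{\left(C \right)} = 0$
$b{\left(M,D \right)} = -3 + D + M$ ($b{\left(M,D \right)} = -3 + \left(\left(M + D\right) + 0\right) = -3 + \left(\left(D + M\right) + 0\right) = -3 + \left(D + M\right) = -3 + D + M$)
$-8961 + b{\left(136,-172 \right)} = -8961 - 39 = -9000$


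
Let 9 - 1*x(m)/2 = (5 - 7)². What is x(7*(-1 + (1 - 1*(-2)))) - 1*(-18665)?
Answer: 18675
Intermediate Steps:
x(m) = 10 (x(m) = 18 - 2*(5 - 7)² = 18 - 2*(-2)² = 18 - 2*4 = 18 - 8 = 10)
x(7*(-1 + (1 - 1*(-2)))) - 1*(-18665) = 10 - 1*(-18665) = 10 + 18665 = 18675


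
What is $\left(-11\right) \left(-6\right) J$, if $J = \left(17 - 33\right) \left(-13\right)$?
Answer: $13728$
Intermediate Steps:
$J = 208$ ($J = \left(-16\right) \left(-13\right) = 208$)
$\left(-11\right) \left(-6\right) J = \left(-11\right) \left(-6\right) 208 = 66 \cdot 208 = 13728$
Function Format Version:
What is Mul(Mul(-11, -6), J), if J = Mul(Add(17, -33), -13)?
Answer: 13728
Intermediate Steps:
J = 208 (J = Mul(-16, -13) = 208)
Mul(Mul(-11, -6), J) = Mul(Mul(-11, -6), 208) = Mul(66, 208) = 13728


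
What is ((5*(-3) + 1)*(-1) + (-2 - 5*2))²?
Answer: 4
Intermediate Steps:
((5*(-3) + 1)*(-1) + (-2 - 5*2))² = ((-15 + 1)*(-1) + (-2 - 10))² = (-14*(-1) - 12)² = (14 - 12)² = 2² = 4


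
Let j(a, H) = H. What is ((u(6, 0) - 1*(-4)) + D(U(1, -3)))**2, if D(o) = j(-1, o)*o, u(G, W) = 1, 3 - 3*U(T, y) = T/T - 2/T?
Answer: 3721/81 ≈ 45.938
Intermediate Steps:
U(T, y) = 2/3 + 2/(3*T) (U(T, y) = 1 - (T/T - 2/T)/3 = 1 - (1 - 2/T)/3 = 1 + (-1/3 + 2/(3*T)) = 2/3 + 2/(3*T))
D(o) = o**2 (D(o) = o*o = o**2)
((u(6, 0) - 1*(-4)) + D(U(1, -3)))**2 = ((1 - 1*(-4)) + ((2/3)*(1 + 1)/1)**2)**2 = ((1 + 4) + ((2/3)*1*2)**2)**2 = (5 + (4/3)**2)**2 = (5 + 16/9)**2 = (61/9)**2 = 3721/81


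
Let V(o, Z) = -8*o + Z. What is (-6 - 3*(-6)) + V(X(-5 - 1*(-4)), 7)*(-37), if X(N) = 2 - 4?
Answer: -839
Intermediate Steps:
X(N) = -2
V(o, Z) = Z - 8*o
(-6 - 3*(-6)) + V(X(-5 - 1*(-4)), 7)*(-37) = (-6 - 3*(-6)) + (7 - 8*(-2))*(-37) = (-6 + 18) + (7 + 16)*(-37) = 12 + 23*(-37) = 12 - 851 = -839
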